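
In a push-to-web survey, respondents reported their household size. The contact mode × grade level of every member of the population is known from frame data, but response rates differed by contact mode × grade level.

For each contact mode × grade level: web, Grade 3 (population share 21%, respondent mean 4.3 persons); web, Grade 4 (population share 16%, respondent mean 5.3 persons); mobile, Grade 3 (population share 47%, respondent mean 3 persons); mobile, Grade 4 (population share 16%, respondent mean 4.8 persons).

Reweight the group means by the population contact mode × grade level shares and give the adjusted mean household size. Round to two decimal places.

Each cell contributes population-share × respondent value:
  web, Grade 3: 0.21 × 4.3 = 0.903
  web, Grade 4: 0.16 × 5.3 = 0.848
  mobile, Grade 3: 0.47 × 3 = 1.41
  mobile, Grade 4: 0.16 × 4.8 = 0.768
Post-stratified estimate = 3.929 → 3.93.

3.93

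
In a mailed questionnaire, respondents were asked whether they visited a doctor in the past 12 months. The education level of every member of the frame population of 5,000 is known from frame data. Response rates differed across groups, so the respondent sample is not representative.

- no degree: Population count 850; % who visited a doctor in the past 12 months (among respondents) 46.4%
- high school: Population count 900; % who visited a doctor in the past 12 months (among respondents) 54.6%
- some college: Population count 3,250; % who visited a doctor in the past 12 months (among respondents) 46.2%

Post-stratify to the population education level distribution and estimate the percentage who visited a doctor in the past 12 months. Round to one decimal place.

47.7%

Weight each group's respondent value by its population share:
  no degree: (850/5,000) × 46.4 = 7.888
  high school: (900/5,000) × 54.6 = 9.828
  some college: (3,250/5,000) × 46.2 = 30.03
Post-stratified estimate = 47.746 → 47.7%.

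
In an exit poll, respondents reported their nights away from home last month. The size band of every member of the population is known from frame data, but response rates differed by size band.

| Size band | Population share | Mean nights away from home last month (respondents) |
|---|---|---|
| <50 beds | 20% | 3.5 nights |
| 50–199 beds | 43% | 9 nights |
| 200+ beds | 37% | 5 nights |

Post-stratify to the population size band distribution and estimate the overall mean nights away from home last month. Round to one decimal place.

Weight each group's respondent value by its population share:
  <50 beds: 0.2 × 3.5 = 0.7
  50–199 beds: 0.43 × 9 = 3.87
  200+ beds: 0.37 × 5 = 1.85
Post-stratified estimate = 6.42 → 6.4.

6.4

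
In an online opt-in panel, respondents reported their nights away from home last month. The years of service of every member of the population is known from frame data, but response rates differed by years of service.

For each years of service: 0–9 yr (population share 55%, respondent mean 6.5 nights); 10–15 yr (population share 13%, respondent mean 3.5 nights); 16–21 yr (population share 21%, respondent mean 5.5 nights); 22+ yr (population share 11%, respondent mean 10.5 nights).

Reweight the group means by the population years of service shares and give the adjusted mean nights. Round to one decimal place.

6.3

Post-stratification weights by population share, not respondent share:
  0–9 yr: 0.55 × 6.5 = 3.575
  10–15 yr: 0.13 × 3.5 = 0.455
  16–21 yr: 0.21 × 5.5 = 1.155
  22+ yr: 0.11 × 10.5 = 1.155
Post-stratified estimate = 6.34 → 6.3.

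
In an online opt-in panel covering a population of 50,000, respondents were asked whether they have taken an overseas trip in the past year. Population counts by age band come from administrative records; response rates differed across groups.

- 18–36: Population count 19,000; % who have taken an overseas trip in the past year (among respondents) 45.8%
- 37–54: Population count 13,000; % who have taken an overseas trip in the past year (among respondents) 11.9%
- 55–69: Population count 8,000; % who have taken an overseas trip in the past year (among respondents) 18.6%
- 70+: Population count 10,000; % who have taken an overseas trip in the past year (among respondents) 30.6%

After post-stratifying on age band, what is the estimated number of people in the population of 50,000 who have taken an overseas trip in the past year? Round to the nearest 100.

14,800

Each cell contributes its population count × the respondent rate:
  18–36: 19,000 × 45.8% = 8702
  37–54: 13,000 × 11.9% = 1547
  55–69: 8,000 × 18.6% = 1488
  70+: 10,000 × 30.6% = 3060
Estimated total = 14,797 → 14,800.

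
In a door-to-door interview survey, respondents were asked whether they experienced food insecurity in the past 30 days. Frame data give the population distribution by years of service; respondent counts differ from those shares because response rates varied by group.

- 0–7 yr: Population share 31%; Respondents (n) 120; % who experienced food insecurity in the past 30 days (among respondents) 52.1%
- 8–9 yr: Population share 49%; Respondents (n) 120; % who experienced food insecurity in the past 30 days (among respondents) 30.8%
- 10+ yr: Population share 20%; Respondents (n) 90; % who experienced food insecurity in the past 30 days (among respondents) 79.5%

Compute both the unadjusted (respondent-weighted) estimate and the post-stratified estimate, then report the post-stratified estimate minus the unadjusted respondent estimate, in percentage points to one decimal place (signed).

Without adjustment, the pooled respondent share is:
  (120/330)×52.1 + (120/330)×30.8 + (90/330)×79.5 = 51.8273%
Post-stratifying to population shares instead:
  0.31×52.1 + 0.49×30.8 + 0.2×79.5 = 47.143%
Difference = 47.143 − 51.8273 = -4.6843 pp.

-4.7 percentage points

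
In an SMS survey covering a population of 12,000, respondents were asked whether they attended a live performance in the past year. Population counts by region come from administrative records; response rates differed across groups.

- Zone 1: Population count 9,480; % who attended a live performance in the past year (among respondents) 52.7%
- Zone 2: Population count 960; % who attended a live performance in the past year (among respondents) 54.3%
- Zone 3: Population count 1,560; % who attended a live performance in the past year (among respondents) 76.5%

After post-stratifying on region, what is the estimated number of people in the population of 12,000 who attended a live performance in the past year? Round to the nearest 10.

Each cell contributes its population count × the respondent rate:
  Zone 1: 9,480 × 52.7% = 4995.96
  Zone 2: 960 × 54.3% = 521.28
  Zone 3: 1,560 × 76.5% = 1193.4
Estimated total = 6710.64 → 6,710.

6,710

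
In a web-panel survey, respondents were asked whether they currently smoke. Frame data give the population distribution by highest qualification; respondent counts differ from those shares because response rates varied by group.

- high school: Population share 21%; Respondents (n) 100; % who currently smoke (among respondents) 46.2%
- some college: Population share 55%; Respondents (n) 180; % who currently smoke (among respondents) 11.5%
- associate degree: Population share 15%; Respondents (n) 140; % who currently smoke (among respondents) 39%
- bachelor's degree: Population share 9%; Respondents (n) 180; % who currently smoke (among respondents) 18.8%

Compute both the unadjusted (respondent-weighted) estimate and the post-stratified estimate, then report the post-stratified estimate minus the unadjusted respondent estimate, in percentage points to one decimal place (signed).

Unadjusted (pooled respondent) estimate weights by respondent counts:
  (100/600)×46.2 + (180/600)×11.5 + (140/600)×39 + (180/600)×18.8 = 25.89%
Reweighting by population highest qualification shares:
  0.21×46.2 + 0.55×11.5 + 0.15×39 + 0.09×18.8 = 23.569%
Difference = 23.569 − 25.89 = -2.321 pp.

-2.3 percentage points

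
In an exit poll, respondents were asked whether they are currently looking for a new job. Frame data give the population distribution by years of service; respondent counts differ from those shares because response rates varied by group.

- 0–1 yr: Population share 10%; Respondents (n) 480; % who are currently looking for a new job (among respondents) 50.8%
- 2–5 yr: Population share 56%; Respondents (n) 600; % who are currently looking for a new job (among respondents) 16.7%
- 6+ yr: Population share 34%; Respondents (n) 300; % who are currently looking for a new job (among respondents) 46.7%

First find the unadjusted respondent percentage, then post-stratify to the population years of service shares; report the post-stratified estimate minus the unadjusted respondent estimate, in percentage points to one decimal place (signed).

Naive respondent-only estimate (weights = respondent counts):
  (480/1380)×50.8 + (600/1380)×16.7 + (300/1380)×46.7 = 35.0826%
Reweighting by population years of service shares:
  0.1×50.8 + 0.56×16.7 + 0.34×46.7 = 30.31%
Difference = 30.31 − 35.0826 = -4.7726 pp.

-4.8 percentage points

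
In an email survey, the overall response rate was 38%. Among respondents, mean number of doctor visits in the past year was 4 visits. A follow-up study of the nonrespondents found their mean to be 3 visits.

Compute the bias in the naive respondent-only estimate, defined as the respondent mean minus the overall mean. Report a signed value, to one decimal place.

Nonresponse fraction = 1 − 0.38 = 0.62.
Bias = (nonresponse fraction) × (respondent mean − nonrespondent mean)
     = 0.62 × (4 − 3) = 0.62 × 1 = 0.62.

+0.6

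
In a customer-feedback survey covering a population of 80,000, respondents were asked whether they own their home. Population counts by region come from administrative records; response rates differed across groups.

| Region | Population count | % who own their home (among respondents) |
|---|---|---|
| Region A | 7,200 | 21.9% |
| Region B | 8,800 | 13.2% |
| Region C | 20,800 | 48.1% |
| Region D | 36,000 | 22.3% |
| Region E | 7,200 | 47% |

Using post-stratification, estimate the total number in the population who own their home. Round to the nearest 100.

24,200

Estimated count per cell = population count × respondent percentage:
  Region A: 7,200 × 21.9% = 1576.8
  Region B: 8,800 × 13.2% = 1161.6
  Region C: 20,800 × 48.1% = 10004.8
  Region D: 36,000 × 22.3% = 8028
  Region E: 7,200 × 47% = 3384
Estimated total = 24155.2 → 24,200.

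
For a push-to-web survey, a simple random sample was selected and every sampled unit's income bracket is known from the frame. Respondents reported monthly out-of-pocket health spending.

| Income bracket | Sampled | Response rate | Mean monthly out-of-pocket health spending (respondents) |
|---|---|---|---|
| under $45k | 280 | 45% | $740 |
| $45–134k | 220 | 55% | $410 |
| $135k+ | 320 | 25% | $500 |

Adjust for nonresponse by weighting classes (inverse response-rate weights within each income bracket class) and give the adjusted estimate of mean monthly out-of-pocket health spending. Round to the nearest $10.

$560

Weighting each respondent by the inverse class response rate inflates each class back to its sampled size, so the class weight is n_sampled:
  under $45k: 280 × 740 = 207,200
  $45–134k: 220 × 410 = 90,200
  $135k+: 320 × 500 = 160,000
Adjusted estimate = 457,400 / 820 = 557.805 → $560.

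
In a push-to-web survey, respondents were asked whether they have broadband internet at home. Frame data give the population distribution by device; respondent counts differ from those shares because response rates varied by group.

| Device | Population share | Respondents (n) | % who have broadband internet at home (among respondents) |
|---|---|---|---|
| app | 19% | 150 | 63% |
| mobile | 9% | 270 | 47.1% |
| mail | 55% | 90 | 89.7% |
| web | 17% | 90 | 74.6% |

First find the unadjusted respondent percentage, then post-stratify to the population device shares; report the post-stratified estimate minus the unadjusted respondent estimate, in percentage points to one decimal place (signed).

+16.6 percentage points

Unadjusted (pooled respondent) estimate weights by respondent counts:
  (150/600)×63 + (270/600)×47.1 + (90/600)×89.7 + (90/600)×74.6 = 61.59%
Post-stratifying to population shares instead:
  0.19×63 + 0.09×47.1 + 0.55×89.7 + 0.17×74.6 = 78.226%
Difference = 78.226 − 61.59 = 16.636 pp.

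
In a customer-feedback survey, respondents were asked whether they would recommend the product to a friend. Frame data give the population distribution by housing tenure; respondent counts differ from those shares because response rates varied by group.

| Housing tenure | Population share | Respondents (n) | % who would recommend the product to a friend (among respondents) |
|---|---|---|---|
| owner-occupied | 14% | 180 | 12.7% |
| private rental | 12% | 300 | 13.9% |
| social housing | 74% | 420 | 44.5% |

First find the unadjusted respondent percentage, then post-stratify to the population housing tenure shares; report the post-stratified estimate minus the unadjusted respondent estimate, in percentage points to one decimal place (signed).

Naive respondent-only estimate (weights = respondent counts):
  (180/900)×12.7 + (300/900)×13.9 + (420/900)×44.5 = 27.94%
Post-stratified estimate weights by population shares:
  0.14×12.7 + 0.12×13.9 + 0.74×44.5 = 36.376%
Difference = 36.376 − 27.94 = 8.436 pp.

+8.4 percentage points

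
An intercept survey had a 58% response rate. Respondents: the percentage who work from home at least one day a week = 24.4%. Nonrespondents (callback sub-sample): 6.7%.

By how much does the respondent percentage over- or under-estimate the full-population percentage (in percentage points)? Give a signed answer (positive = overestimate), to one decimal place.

+7.4 percentage points

Nonresponse fraction = 1 − 0.58 = 0.42.
Bias = (nonresponse fraction) × (respondent percentage − nonrespondent percentage)
     = 0.42 × (24.4 − 6.7) = 0.42 × 17.7 = 7.434.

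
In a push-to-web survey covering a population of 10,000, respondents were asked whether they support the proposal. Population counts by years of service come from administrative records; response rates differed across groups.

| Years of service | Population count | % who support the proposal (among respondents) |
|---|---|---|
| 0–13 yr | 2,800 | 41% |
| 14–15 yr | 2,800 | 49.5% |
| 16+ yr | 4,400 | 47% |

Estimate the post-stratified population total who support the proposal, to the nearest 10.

Each cell contributes its population count × the respondent rate:
  0–13 yr: 2,800 × 41% = 1148
  14–15 yr: 2,800 × 49.5% = 1386
  16+ yr: 4,400 × 47% = 2068
Estimated total = 4602 → 4,600.

4,600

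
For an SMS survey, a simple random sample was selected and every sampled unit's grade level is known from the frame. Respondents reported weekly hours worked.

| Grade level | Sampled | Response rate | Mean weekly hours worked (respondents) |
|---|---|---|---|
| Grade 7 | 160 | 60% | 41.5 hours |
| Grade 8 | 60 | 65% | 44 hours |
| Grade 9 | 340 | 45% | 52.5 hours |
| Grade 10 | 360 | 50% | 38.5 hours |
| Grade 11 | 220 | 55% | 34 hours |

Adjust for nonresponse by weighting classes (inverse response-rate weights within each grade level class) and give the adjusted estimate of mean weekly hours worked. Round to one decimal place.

Each respondent's weight = sampled/responded in their class; summing within a class gives n_sampled, so:
  Grade 7: 160 × 41.5 = 6640
  Grade 8: 60 × 44 = 2640
  Grade 9: 340 × 52.5 = 17,850
  Grade 10: 360 × 38.5 = 13,860
  Grade 11: 220 × 34 = 7480
Adjusted estimate = 48,470 / 1,140 = 42.5175 → 42.5.

42.5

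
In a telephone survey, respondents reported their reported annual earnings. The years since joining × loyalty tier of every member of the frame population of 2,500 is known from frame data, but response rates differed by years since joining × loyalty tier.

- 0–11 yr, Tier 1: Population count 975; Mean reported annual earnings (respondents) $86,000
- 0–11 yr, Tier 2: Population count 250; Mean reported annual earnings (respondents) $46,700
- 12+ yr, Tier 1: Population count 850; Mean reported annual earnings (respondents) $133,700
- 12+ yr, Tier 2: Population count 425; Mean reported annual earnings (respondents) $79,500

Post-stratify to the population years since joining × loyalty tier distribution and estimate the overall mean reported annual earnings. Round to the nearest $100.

Reweight to the known years since joining × loyalty tier distribution:
  0–11 yr, Tier 1: (975/2,500) × 86,000 = 33,540
  0–11 yr, Tier 2: (250/2,500) × 46,700 = 4670
  12+ yr, Tier 1: (850/2,500) × 133,700 = 45,458
  12+ yr, Tier 2: (425/2,500) × 79,500 = 13,515
Post-stratified estimate = 97,183 → $97,200.

$97,200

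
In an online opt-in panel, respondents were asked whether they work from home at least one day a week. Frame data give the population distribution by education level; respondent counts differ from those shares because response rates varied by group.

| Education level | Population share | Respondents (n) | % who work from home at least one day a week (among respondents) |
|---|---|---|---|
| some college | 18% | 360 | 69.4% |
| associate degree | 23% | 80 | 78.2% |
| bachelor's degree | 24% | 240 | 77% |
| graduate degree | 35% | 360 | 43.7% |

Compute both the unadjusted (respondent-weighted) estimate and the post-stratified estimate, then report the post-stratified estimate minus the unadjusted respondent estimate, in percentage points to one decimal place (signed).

+1.3 percentage points

Unadjusted (pooled respondent) estimate weights by respondent counts:
  (360/1040)×69.4 + (80/1040)×78.2 + (240/1040)×77 + (360/1040)×43.7 = 62.9346%
Reweighting by population education level shares:
  0.18×69.4 + 0.23×78.2 + 0.24×77 + 0.35×43.7 = 64.253%
Difference = 64.253 − 62.9346 = 1.3184 pp.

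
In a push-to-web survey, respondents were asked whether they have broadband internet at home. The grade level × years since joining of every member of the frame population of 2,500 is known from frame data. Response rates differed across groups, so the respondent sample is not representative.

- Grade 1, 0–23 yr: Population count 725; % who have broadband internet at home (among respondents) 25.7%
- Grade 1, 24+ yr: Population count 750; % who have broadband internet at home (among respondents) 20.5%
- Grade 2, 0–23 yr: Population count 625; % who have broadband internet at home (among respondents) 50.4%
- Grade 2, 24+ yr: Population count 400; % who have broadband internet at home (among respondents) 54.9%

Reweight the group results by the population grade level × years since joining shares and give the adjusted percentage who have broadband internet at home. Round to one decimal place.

35.0%

Weight each group's respondent value by its population share:
  Grade 1, 0–23 yr: (725/2,500) × 25.7 = 7.453
  Grade 1, 24+ yr: (750/2,500) × 20.5 = 6.15
  Grade 2, 0–23 yr: (625/2,500) × 50.4 = 12.6
  Grade 2, 24+ yr: (400/2,500) × 54.9 = 8.784
Post-stratified estimate = 34.987 → 35.0%.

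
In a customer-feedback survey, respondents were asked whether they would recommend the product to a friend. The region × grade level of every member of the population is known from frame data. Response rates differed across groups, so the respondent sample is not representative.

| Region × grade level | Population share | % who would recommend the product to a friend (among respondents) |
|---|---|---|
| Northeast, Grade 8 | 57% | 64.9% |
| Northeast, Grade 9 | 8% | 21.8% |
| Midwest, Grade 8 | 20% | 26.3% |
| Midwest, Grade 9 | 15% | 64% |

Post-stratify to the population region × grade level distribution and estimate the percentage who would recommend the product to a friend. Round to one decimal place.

53.6%

Reweight to the known region × grade level distribution:
  Northeast, Grade 8: 0.57 × 64.9 = 36.993
  Northeast, Grade 9: 0.08 × 21.8 = 1.744
  Midwest, Grade 8: 0.2 × 26.3 = 5.26
  Midwest, Grade 9: 0.15 × 64 = 9.6
Post-stratified estimate = 53.597 → 53.6%.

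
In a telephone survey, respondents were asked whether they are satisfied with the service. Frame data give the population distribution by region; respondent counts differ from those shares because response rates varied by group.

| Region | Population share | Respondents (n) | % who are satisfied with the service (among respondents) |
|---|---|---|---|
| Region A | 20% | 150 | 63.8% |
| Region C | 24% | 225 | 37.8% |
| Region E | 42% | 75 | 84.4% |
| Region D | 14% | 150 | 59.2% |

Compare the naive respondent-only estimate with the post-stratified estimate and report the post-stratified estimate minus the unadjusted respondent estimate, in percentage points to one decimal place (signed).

Naive respondent-only estimate (weights = respondent counts):
  (150/600)×63.8 + (225/600)×37.8 + (75/600)×84.4 + (150/600)×59.2 = 55.475%
Post-stratifying to population shares instead:
  0.2×63.8 + 0.24×37.8 + 0.42×84.4 + 0.14×59.2 = 65.568%
Difference = 65.568 − 55.475 = 10.093 pp.

+10.1 percentage points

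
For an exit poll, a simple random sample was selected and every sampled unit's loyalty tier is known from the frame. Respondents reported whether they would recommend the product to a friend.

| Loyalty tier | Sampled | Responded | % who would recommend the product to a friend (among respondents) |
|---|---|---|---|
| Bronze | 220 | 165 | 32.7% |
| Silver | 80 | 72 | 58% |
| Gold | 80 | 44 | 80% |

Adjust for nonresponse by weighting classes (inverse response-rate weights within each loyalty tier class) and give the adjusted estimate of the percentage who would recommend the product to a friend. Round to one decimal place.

Response rates by class: Bronze 165/220 = 75%, Silver 72/80 = 90%, Gold 44/80 = 55%.
Each respondent's weight = sampled/responded in their class; summing within a class gives n_sampled, so:
  Bronze: 220 × 32.7 = 7194
  Silver: 80 × 58 = 4640
  Gold: 80 × 80 = 6400
Adjusted estimate = 18,234 / 380 = 47.9842 → 48.0%.

48.0%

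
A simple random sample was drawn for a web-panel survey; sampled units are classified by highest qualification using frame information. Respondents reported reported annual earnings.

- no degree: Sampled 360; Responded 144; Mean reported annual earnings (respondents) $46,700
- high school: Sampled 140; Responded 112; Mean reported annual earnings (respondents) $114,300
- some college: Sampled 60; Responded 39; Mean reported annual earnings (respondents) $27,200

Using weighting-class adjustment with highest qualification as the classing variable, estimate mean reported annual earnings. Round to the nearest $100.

$61,500

Class response rates: no degree 144/360 = 40%, high school 112/140 = 80%, some college 39/60 = 65%.
Inverse-response-rate weighting restores each class to its sampled count, so class totals weight by n_sampled:
  no degree: 360 × 46,700 = 16,812,000
  high school: 140 × 114,300 = 16,002,000
  some college: 60 × 27,200 = 1,632,000
Adjusted estimate = 34,446,000 / 560 = 61510.7 → $61,500.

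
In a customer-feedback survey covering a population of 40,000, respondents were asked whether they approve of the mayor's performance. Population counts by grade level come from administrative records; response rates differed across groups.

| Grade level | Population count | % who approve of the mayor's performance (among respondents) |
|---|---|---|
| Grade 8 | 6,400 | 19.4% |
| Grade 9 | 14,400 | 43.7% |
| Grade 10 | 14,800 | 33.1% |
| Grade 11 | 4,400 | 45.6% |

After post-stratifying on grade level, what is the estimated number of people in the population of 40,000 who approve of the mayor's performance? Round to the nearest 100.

Apply each group's respondent rate to its population count:
  Grade 8: 6,400 × 19.4% = 1241.6
  Grade 9: 14,400 × 43.7% = 6292.8
  Grade 10: 14,800 × 33.1% = 4898.8
  Grade 11: 4,400 × 45.6% = 2006.4
Estimated total = 14439.6 → 14,400.

14,400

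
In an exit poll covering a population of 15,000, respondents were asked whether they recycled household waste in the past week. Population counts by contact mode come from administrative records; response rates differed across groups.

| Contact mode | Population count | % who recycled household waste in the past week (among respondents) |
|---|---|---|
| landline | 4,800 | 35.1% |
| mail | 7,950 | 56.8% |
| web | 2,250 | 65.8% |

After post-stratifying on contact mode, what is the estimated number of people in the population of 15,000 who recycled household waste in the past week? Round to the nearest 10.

Estimated count per cell = population count × respondent percentage:
  landline: 4,800 × 35.1% = 1684.8
  mail: 7,950 × 56.8% = 4515.6
  web: 2,250 × 65.8% = 1480.5
Estimated total = 7680.9 → 7,680.

7,680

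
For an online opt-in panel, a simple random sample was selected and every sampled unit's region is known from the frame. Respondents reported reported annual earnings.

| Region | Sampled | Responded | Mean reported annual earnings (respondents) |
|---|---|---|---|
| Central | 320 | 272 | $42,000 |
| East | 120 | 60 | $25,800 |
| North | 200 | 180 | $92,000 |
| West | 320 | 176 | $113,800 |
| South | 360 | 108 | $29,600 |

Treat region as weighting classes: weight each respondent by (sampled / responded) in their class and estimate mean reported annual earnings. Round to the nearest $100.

$62,100

Class response rates: Central 272/320 = 85%, East 60/120 = 50%, North 180/200 = 90%, West 176/320 = 55%, South 108/360 = 30%.
Weighting each respondent by the inverse class response rate inflates each class back to its sampled size, so the class weight is n_sampled:
  Central: 320 × 42,000 = 13,440,000
  East: 120 × 25,800 = 3,096,000
  North: 200 × 92,000 = 18,400,000
  West: 320 × 113,800 = 36,416,000
  South: 360 × 29,600 = 10,656,000
Adjusted estimate = 82,008,000 / 1,320 = 62127.3 → $62,100.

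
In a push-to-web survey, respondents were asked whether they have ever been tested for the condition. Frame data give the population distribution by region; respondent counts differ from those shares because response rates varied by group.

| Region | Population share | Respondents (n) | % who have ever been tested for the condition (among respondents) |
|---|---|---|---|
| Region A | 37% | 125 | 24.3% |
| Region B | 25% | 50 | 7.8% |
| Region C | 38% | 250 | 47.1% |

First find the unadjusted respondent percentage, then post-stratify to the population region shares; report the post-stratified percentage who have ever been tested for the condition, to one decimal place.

28.8%

Unadjusted (pooled respondent) estimate weights by respondent counts:
  (125/425)×24.3 + (50/425)×7.8 + (250/425)×47.1 = 35.7706%
Post-stratifying to population shares instead:
  0.37×24.3 + 0.25×7.8 + 0.38×47.1 = 28.839%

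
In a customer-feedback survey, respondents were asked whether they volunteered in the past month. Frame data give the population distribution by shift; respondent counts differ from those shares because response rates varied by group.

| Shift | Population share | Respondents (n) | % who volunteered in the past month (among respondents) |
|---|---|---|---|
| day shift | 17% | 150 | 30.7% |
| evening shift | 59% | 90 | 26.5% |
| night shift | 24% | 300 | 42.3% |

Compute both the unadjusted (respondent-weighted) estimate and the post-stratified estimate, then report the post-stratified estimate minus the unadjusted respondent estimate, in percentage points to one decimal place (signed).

Unadjusted (pooled respondent) estimate weights by respondent counts:
  (150/540)×30.7 + (90/540)×26.5 + (300/540)×42.3 = 36.4444%
Post-stratified estimate weights by population shares:
  0.17×30.7 + 0.59×26.5 + 0.24×42.3 = 31.006%
Difference = 31.006 − 36.4444 = -5.4384 pp.

-5.4 percentage points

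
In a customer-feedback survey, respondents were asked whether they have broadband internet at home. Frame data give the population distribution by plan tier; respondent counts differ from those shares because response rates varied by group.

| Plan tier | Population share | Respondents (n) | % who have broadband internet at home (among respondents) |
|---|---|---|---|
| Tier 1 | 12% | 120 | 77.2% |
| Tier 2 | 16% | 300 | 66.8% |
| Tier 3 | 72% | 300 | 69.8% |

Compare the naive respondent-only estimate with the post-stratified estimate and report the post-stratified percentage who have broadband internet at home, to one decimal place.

Unadjusted (pooled respondent) estimate weights by respondent counts:
  (120/720)×77.2 + (300/720)×66.8 + (300/720)×69.8 = 69.7833%
Post-stratified estimate weights by population shares:
  0.12×77.2 + 0.16×66.8 + 0.72×69.8 = 70.208%

70.2%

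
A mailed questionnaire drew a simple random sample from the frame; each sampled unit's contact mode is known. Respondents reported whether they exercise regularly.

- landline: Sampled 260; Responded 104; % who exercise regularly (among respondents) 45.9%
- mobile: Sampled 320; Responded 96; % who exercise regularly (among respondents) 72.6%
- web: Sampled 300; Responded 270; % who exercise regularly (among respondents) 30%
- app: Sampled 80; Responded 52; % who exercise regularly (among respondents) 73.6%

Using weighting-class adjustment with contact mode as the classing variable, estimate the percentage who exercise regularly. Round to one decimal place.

Response rates by class: landline 104/260 = 40%, mobile 96/320 = 30%, web 270/300 = 90%, app 52/80 = 65%.
With weight = n_sampled/n_responded per class, the weighted class total is n_sampled:
  landline: 260 × 45.9 = 11,934
  mobile: 320 × 72.6 = 23,232
  web: 300 × 30 = 9000
  app: 80 × 73.6 = 5888
Adjusted estimate = 50,054 / 960 = 52.1396 → 52.1%.

52.1%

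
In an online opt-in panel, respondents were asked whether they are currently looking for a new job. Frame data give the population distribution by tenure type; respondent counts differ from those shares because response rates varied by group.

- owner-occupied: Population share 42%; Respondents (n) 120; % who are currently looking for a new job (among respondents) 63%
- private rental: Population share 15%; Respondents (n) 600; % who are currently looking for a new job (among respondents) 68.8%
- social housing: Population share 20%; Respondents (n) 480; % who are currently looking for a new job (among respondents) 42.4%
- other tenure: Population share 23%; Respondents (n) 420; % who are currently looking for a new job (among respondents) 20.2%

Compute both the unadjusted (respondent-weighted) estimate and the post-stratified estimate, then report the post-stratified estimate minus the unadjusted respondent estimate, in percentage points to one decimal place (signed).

Without adjustment, the pooled respondent share is:
  (120/1620)×63 + (600/1620)×68.8 + (480/1620)×42.4 + (420/1620)×20.2 = 47.9481%
Post-stratifying to population shares instead:
  0.42×63 + 0.15×68.8 + 0.2×42.4 + 0.23×20.2 = 49.906%
Difference = 49.906 − 47.9481 = 1.9579 pp.

+2.0 percentage points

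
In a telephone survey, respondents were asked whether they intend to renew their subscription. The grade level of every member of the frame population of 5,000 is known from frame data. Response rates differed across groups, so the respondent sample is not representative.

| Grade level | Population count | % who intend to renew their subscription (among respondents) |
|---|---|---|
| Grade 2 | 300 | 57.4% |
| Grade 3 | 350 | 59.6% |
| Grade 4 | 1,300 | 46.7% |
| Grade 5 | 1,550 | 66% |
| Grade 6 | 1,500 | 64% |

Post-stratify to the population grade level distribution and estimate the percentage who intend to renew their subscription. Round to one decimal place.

59.4%

Post-stratification weights by population share, not respondent share:
  Grade 2: (300/5,000) × 57.4 = 3.444
  Grade 3: (350/5,000) × 59.6 = 4.172
  Grade 4: (1,300/5,000) × 46.7 = 12.142
  Grade 5: (1,550/5,000) × 66 = 20.46
  Grade 6: (1,500/5,000) × 64 = 19.2
Post-stratified estimate = 59.418 → 59.4%.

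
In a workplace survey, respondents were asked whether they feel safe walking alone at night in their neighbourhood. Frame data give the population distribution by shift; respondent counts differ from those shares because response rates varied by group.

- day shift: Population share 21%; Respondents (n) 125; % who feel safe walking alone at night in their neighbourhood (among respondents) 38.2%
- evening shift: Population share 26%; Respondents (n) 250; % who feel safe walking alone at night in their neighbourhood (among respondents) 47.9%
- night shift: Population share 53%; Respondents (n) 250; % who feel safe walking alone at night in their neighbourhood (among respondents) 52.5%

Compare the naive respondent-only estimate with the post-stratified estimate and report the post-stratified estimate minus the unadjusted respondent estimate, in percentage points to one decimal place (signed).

+0.5 percentage points

Without adjustment, the pooled respondent share is:
  (125/625)×38.2 + (250/625)×47.9 + (250/625)×52.5 = 47.8%
Post-stratifying to population shares instead:
  0.21×38.2 + 0.26×47.9 + 0.53×52.5 = 48.301%
Difference = 48.301 − 47.8 = 0.501 pp.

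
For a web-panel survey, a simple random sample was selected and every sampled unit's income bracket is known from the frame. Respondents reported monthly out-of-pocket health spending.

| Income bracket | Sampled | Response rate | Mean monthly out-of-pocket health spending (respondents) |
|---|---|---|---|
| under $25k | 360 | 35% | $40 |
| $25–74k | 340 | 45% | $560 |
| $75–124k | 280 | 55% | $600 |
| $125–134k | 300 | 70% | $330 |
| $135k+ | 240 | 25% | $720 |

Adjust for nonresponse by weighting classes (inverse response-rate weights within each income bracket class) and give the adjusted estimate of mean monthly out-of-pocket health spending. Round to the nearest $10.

$420

With weight = n_sampled/n_responded per class, the weighted class total is n_sampled:
  under $25k: 360 × 40 = 14,400
  $25–74k: 340 × 560 = 190,400
  $75–124k: 280 × 600 = 168,000
  $125–134k: 300 × 330 = 99,000
  $135k+: 240 × 720 = 172,800
Adjusted estimate = 644,600 / 1,520 = 424.079 → $420.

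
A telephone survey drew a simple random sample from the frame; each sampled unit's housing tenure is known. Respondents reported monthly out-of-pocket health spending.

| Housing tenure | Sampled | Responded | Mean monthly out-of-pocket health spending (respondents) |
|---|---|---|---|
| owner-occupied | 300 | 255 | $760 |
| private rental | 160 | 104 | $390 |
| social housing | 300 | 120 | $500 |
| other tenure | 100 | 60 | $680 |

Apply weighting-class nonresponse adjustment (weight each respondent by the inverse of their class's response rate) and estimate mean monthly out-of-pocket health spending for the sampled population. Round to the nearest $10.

$590

Class response rates: owner-occupied 255/300 = 85%, private rental 104/160 = 65%, social housing 120/300 = 40%, other tenure 60/100 = 60%.
With weight = n_sampled/n_responded per class, the weighted class total is n_sampled:
  owner-occupied: 300 × 760 = 228,000
  private rental: 160 × 390 = 62,400
  social housing: 300 × 500 = 150,000
  other tenure: 100 × 680 = 68,000
Adjusted estimate = 508,400 / 860 = 591.163 → $590.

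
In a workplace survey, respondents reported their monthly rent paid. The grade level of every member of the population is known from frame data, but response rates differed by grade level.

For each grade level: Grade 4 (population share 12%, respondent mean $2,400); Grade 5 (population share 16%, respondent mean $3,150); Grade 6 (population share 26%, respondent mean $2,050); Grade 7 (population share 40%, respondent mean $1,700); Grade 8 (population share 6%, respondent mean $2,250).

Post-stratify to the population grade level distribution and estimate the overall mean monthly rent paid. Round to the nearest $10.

$2,140

Post-stratification weights by population share, not respondent share:
  Grade 4: 0.12 × 2400 = 288
  Grade 5: 0.16 × 3150 = 504
  Grade 6: 0.26 × 2050 = 533
  Grade 7: 0.4 × 1700 = 680
  Grade 8: 0.06 × 2250 = 135
Post-stratified estimate = 2140 → $2,140.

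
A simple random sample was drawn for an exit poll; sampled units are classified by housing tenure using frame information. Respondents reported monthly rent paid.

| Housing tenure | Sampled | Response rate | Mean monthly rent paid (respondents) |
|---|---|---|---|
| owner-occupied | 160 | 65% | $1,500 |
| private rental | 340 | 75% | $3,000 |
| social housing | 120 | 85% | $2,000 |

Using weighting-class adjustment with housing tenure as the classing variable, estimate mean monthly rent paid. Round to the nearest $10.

Weighting each respondent by the inverse class response rate inflates each class back to its sampled size, so the class weight is n_sampled:
  owner-occupied: 160 × 1500 = 240,000
  private rental: 340 × 3000 = 1,020,000
  social housing: 120 × 2000 = 240,000
Adjusted estimate = 1,500,000 / 620 = 2419.35 → $2,420.

$2,420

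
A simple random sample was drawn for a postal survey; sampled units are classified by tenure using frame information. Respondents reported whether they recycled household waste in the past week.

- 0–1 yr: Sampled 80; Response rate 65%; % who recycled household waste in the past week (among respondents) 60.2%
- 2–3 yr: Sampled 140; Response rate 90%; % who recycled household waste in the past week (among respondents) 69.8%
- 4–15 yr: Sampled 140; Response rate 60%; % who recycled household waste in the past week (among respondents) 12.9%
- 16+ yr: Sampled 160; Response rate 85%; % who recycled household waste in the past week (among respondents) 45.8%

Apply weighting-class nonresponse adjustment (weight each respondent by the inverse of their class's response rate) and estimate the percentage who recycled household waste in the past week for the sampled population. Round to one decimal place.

45.6%

Each respondent's weight = sampled/responded in their class; summing within a class gives n_sampled, so:
  0–1 yr: 80 × 60.2 = 4816
  2–3 yr: 140 × 69.8 = 9772
  4–15 yr: 140 × 12.9 = 1806
  16+ yr: 160 × 45.8 = 7328
Adjusted estimate = 23,722 / 520 = 45.6192 → 45.6%.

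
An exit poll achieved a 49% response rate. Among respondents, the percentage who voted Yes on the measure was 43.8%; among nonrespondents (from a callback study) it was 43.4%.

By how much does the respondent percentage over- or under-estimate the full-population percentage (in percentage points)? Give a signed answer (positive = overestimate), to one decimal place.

+0.2 percentage points

Nonresponse fraction = 1 − 0.49 = 0.51.
Bias = (nonresponse fraction) × (respondent percentage − nonrespondent percentage)
     = 0.51 × (43.8 − 43.4) = 0.51 × 0.4 = 0.204.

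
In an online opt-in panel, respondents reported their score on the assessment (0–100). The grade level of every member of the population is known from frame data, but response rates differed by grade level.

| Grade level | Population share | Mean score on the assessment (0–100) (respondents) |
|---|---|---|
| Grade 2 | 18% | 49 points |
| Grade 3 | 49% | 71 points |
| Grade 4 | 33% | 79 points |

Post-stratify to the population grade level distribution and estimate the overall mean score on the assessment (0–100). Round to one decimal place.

69.7

Each cell contributes population-share × respondent value:
  Grade 2: 0.18 × 49 = 8.82
  Grade 3: 0.49 × 71 = 34.79
  Grade 4: 0.33 × 79 = 26.07
Post-stratified estimate = 69.68 → 69.7.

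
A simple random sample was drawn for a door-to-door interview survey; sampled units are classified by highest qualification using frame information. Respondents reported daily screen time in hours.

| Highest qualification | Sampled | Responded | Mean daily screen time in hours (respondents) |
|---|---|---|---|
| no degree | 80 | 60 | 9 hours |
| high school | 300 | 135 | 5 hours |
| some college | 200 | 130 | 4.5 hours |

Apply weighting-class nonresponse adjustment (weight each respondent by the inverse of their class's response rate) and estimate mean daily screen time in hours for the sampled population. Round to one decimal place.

5.4

Class response rates: no degree 60/80 = 75%, high school 135/300 = 45%, some college 130/200 = 65%.
Weighting each respondent by the inverse class response rate inflates each class back to its sampled size, so the class weight is n_sampled:
  no degree: 80 × 9 = 720
  high school: 300 × 5 = 1500
  some college: 200 × 4.5 = 900
Adjusted estimate = 3120 / 580 = 5.37931 → 5.4.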